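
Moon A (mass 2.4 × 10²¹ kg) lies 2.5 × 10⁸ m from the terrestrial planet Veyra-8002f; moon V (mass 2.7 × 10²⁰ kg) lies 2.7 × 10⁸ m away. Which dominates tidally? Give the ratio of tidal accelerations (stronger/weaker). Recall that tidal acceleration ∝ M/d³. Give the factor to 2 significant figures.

Tidal acceleration ∝ M/d³, so compare M/d³ for each.
Moon A: (2.4 × 10²¹) / (2.5 × 10⁸)³ = 1.536 × 10⁻⁴
Moon V: (2.7 × 10²⁰) / (2.7 × 10⁸)³ = 1.372 × 10⁻⁵
Ratio (larger/smaller) = 11

Moon A, by a factor of ≈ 11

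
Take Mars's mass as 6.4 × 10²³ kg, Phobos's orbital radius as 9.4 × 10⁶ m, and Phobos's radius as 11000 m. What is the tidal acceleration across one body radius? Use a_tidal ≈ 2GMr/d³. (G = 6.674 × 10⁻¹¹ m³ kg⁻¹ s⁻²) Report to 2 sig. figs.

1.1 × 10⁻³ m/s²

a_tidal = 2GMr/d³
        = 2 × (6.674 × 10⁻¹¹) × (6.4 × 10²³) × (11000) / (9.4 × 10⁶)³
        = 1.1 × 10⁻³ m/s²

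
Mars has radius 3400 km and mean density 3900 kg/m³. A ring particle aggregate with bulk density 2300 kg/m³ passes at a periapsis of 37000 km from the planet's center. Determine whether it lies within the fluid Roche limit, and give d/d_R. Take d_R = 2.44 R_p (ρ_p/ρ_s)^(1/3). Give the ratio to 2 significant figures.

outside; d/d_R ≈ 3.7

d_R = 2.44 × (3400 km) × (3900/2300)^(1/3) = 9893 km
d/d_R = (37000) / (9893) = 3.7
Since d/d_R > 1, the body is outside the Roche limit.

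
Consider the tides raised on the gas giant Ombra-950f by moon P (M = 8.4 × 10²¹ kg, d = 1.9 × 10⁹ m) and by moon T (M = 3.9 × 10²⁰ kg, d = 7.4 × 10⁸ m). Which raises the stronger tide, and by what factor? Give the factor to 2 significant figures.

Moon P, by a factor of ≈ 1.3

Tidal acceleration ∝ M/d³, so compare M/d³ for each.
Moon P: (8.4 × 10²¹) / (1.9 × 10⁹)³ = 1.225 × 10⁻⁶
Moon T: (3.9 × 10²⁰) / (7.4 × 10⁸)³ = 9.624 × 10⁻⁷
Ratio (larger/smaller) = 1.3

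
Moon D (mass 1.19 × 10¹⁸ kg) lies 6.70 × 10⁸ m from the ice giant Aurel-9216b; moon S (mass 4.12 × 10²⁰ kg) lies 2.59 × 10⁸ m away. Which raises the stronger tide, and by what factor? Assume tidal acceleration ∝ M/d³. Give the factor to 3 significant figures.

Moon S, by a factor of ≈ 5990

The tide-raising term goes as M/d³ (the gradient of a 1/d² field).
Moon D: (1.19 × 10¹⁸) / (6.70 × 10⁸)³ = 3.957 × 10⁻⁹
Moon S: (4.12 × 10²⁰) / (2.59 × 10⁸)³ = 2.371 × 10⁻⁵
Ratio (larger/smaller) = 5990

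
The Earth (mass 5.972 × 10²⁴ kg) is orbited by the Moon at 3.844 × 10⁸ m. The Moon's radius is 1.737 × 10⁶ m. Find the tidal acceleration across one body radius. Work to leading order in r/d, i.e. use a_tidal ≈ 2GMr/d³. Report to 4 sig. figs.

Δa = 2GMr/d³
   = 2 × (6.674 × 10⁻¹¹) × (5.972 × 10²⁴) × (1.737 × 10⁶) / (3.844 × 10⁸)³
   = 2.438 × 10⁻⁵ m/s²

2.438 × 10⁻⁵ m/s²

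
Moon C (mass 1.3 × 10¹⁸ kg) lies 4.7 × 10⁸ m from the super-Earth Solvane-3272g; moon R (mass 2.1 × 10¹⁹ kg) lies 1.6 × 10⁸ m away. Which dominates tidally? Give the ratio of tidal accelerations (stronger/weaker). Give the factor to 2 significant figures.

Tidal acceleration ∝ M/d³, so compare M/d³ for each.
Moon C: (1.3 × 10¹⁸) / (4.7 × 10⁸)³ = 1.252 × 10⁻⁸
Moon R: (2.1 × 10¹⁹) / (1.6 × 10⁸)³ = 5.127 × 10⁻⁶
Ratio (larger/smaller) = 410

Moon R, by a factor of ≈ 410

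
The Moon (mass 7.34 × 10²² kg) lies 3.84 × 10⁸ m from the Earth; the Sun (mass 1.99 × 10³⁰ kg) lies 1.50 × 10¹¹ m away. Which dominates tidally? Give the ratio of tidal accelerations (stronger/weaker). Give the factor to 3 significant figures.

The Moon, by a factor of ≈ 2.20

Tidal stretch scales as M/d³; compute that for each body.
The Moon: (7.34 × 10²²) / (3.84 × 10⁸)³ = 1.296 × 10⁻³
The Sun: (1.99 × 10³⁰) / (1.50 × 10¹¹)³ = 5.896 × 10⁻⁴
Ratio (larger/smaller) = 2.20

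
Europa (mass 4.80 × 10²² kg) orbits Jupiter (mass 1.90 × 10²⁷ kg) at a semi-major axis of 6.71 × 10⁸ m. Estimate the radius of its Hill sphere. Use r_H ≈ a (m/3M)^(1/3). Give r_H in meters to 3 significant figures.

r_H ≈ a (m/3M)^(1/3)
    = (6.71 × 10⁸) × (4.80 × 10²² / (3 × 1.90 × 10²⁷))^(1/3)
    = 1.37 × 10⁷ m

1.37 × 10⁷ m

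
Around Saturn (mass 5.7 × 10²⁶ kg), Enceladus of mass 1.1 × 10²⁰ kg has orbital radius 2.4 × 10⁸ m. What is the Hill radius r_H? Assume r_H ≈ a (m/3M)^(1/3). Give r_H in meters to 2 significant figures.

9.6 × 10⁵ m

r_H ≈ a (m/3M)^(1/3)
    = (2.4 × 10⁸) × (1.1 × 10²⁰ / (3 × 5.7 × 10²⁶))^(1/3)
    = 9.6 × 10⁵ m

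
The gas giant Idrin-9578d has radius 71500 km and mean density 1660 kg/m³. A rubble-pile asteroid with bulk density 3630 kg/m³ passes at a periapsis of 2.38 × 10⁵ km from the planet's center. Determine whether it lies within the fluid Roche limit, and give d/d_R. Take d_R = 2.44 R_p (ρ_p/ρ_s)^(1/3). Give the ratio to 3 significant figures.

outside; d/d_R ≈ 1.77

d_R = 2.44 × (71500 km) × (1660/3630)^(1/3) = 1.344 × 10⁵ km
d/d_R = (2.38 × 10⁵) / (1.344 × 10⁵) = 1.77
Since d/d_R > 1, the body is outside the Roche limit.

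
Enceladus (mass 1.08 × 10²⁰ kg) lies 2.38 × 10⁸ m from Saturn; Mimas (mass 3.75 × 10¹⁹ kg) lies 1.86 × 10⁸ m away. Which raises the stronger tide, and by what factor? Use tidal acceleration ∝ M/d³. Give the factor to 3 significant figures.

Enceladus, by a factor of ≈ 1.37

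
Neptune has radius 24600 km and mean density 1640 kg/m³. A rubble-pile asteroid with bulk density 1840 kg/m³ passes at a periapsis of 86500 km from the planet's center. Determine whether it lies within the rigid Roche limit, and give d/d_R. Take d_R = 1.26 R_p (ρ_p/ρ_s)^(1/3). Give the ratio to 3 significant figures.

outside; d/d_R ≈ 2.90

d_R = 1.26 × (24600 km) × (1640/1840)^(1/3) = 29830 km
d/d_R = (86500) / (29830) = 2.90
Since d/d_R > 1, the body is outside the Roche limit.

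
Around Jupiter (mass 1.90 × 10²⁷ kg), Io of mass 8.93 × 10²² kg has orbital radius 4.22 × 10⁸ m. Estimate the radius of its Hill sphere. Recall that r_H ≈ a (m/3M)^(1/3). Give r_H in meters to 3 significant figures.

1.06 × 10⁷ m

r_H ≈ a (m/3M)^(1/3)
    = (4.22 × 10⁸) × (8.93 × 10²² / (3 × 1.90 × 10²⁷))^(1/3)
    = 1.06 × 10⁷ m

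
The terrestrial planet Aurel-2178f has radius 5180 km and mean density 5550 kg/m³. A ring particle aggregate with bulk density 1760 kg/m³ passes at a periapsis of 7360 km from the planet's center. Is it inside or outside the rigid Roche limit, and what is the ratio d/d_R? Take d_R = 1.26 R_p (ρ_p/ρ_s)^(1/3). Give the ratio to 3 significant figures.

d_R = 1.26 × (5180 km) × (5550/1760)^(1/3) = 9571 km
d/d_R = (7360) / (9571) = 0.769
Since d/d_R < 1, the body is inside the Roche limit.

inside; d/d_R ≈ 0.769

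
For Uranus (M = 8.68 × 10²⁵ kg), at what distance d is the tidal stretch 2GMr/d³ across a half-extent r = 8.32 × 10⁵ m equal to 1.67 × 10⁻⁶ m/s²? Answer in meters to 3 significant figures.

1.79 × 10⁹ m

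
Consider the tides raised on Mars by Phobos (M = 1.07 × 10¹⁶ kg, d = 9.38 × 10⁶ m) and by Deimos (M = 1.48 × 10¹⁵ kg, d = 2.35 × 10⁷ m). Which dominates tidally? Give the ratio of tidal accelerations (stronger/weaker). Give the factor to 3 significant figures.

Phobos, by a factor of ≈ 114

Compare M/d³ for the two perturbers:
Phobos: (1.07 × 10¹⁶) / (9.38 × 10⁶)³ = 1.297 × 10⁻⁵
Deimos: (1.48 × 10¹⁵) / (2.35 × 10⁷)³ = 1.140 × 10⁻⁷
Ratio (larger/smaller) = 114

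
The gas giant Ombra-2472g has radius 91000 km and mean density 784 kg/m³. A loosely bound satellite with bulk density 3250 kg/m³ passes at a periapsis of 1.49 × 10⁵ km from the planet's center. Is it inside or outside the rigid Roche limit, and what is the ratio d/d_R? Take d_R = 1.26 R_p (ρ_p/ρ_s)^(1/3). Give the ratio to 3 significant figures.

d_R = 1.26 × (91000 km) × (784/3250)^(1/3) = 71380 km
d/d_R = (1.49 × 10⁵) / (71380) = 2.09
Since d/d_R > 1, the body is outside the Roche limit.

outside; d/d_R ≈ 2.09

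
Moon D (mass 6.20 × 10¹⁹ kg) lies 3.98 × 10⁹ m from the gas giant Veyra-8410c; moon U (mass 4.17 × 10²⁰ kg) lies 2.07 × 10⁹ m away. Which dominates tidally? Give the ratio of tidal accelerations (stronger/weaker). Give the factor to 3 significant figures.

Compare M/d³ for the two perturbers:
Moon D: (6.20 × 10¹⁹) / (3.98 × 10⁹)³ = 9.834 × 10⁻¹⁰
Moon U: (4.17 × 10²⁰) / (2.07 × 10⁹)³ = 4.701 × 10⁻⁸
Ratio (larger/smaller) = 47.8

Moon U, by a factor of ≈ 47.8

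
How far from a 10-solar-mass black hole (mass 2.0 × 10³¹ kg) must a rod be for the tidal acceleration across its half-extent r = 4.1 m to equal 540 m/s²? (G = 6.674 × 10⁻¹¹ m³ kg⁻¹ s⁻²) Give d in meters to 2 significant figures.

2GMr/d³ = a_tidal  ⇒  d = (2GMr / a_tidal)^(1/3)
d = (2 × 6.674×10⁻¹¹ × (2.0 × 10³¹) × (4.1) / (540))^(1/3)
  = 2.7 × 10⁶ m

2.7 × 10⁶ m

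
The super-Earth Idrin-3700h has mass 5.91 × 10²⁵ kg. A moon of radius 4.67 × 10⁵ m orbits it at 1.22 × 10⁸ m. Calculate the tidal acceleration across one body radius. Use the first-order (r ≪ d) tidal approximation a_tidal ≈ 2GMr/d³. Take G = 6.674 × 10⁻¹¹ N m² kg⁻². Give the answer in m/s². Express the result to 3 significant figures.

2.03 × 10⁻³ m/s²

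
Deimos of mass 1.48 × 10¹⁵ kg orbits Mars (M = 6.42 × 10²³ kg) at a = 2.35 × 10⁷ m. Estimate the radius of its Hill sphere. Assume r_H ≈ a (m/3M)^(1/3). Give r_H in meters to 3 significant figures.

2.15 × 10⁴ m

r_H ≈ a (m/3M)^(1/3)
    = (2.35 × 10⁷) × (1.48 × 10¹⁵ / (3 × 6.42 × 10²³))^(1/3)
    = 2.15 × 10⁴ m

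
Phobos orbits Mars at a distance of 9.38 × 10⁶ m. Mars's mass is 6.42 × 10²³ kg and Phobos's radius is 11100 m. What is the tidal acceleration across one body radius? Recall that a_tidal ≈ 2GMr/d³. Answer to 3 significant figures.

1.15 × 10⁻³ m/s²

Δg = 2GMr/d³
   = 2 × (6.674 × 10⁻¹¹) × (6.42 × 10²³) × (11100) / (9.38 × 10⁶)³
   = 1.15 × 10⁻³ m/s²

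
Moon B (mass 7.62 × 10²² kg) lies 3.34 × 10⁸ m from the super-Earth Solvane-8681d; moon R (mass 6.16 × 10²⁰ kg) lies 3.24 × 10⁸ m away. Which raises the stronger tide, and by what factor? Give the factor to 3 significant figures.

Compare M/d³ for the two perturbers:
Moon B: (7.62 × 10²²) / (3.34 × 10⁸)³ = 2.045 × 10⁻³
Moon R: (6.16 × 10²⁰) / (3.24 × 10⁸)³ = 1.811 × 10⁻⁵
Ratio (larger/smaller) = 113

Moon B, by a factor of ≈ 113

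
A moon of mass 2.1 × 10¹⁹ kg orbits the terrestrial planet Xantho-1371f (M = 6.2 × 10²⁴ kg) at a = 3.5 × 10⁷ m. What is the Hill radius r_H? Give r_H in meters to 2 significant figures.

r_H ≈ a (m/3M)^(1/3)
    = (3.5 × 10⁷) × (2.1 × 10¹⁹ / (3 × 6.2 × 10²⁴))^(1/3)
    = 3.6 × 10⁵ m

3.6 × 10⁵ m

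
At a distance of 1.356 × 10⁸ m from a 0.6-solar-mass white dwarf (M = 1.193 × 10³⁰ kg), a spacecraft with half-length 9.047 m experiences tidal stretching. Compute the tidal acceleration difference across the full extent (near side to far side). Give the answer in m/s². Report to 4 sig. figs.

1.156 × 10⁻³ m/s²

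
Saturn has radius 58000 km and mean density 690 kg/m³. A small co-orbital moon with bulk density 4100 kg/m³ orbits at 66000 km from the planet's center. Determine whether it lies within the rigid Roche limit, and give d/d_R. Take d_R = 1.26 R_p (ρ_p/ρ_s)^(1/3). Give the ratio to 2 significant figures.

d_R = 1.26 × (58000 km) × (690/4100)^(1/3) = 40350 km
d/d_R = (66000) / (40350) = 1.6
Since d/d_R > 1, the body is outside the Roche limit.

outside; d/d_R ≈ 1.6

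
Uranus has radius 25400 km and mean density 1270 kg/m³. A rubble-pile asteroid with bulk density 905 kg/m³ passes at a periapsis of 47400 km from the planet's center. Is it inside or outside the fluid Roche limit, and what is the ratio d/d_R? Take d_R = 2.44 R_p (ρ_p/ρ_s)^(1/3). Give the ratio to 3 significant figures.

inside; d/d_R ≈ 0.683

d_R = 2.44 × (25400 km) × (1270/905)^(1/3) = 69390 km
d/d_R = (47400) / (69390) = 0.683
Since d/d_R < 1, the body is inside the Roche limit.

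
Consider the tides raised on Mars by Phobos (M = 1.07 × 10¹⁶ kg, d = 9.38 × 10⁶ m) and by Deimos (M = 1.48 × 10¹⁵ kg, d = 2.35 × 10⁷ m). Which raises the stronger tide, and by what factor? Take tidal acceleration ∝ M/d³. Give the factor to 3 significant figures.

Phobos, by a factor of ≈ 114

The tide-raising term goes as M/d³ (the gradient of a 1/d² field).
Phobos: (1.07 × 10¹⁶) / (9.38 × 10⁶)³ = 1.297 × 10⁻⁵
Deimos: (1.48 × 10¹⁵) / (2.35 × 10⁷)³ = 1.140 × 10⁻⁷
Ratio (larger/smaller) = 114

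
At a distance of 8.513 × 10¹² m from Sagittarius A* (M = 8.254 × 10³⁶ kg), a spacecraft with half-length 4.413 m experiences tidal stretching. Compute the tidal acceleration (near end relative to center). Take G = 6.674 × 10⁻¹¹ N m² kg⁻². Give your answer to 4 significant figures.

7.881 × 10⁻¹² m/s²

Δg = 2GMr/d³
   = 2 × (6.674 × 10⁻¹¹) × (8.254 × 10³⁶) × (4.413) / (8.513 × 10¹²)³
   = 7.881 × 10⁻¹² m/s²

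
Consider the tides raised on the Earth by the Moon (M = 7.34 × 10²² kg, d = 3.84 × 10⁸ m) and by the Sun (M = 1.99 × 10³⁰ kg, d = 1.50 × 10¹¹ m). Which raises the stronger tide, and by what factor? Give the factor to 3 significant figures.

The Moon, by a factor of ≈ 2.20

The tide-raising term goes as M/d³ (the gradient of a 1/d² field).
The Moon: (7.34 × 10²²) / (3.84 × 10⁸)³ = 1.296 × 10⁻³
The Sun: (1.99 × 10³⁰) / (1.50 × 10¹¹)³ = 5.896 × 10⁻⁴
Ratio (larger/smaller) = 2.20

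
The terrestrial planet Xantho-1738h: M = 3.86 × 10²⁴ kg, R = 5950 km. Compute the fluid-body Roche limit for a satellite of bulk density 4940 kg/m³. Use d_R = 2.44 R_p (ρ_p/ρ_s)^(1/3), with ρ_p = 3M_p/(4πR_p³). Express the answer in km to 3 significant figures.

ρ_p = 3M_p/(4πR_p³) = 3 × (3.86 × 10²⁴) / (4π × (5.95 × 10⁶ m)³) = 4370 kg/m³
d_R = 2.44 × 5950 km × (4370/4940)^(1/3)
    = 13900 km

13900 km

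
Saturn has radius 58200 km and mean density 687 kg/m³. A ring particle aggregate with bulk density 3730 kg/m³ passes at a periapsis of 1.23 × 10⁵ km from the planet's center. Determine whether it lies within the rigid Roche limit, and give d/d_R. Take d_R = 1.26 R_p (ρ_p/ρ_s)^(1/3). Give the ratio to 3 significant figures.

d_R = 1.26 × (58200 km) × (687/3730)^(1/3) = 41720 km
d/d_R = (1.23 × 10⁵) / (41720) = 2.95
Since d/d_R > 1, the body is outside the Roche limit.

outside; d/d_R ≈ 2.95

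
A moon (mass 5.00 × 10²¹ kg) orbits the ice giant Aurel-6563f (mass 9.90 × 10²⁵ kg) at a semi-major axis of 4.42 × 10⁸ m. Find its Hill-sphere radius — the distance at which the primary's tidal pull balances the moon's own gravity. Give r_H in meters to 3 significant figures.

1.13 × 10⁷ m

r_H ≈ a (m/3M)^(1/3)
    = (4.42 × 10⁸) × (5.00 × 10²¹ / (3 × 9.90 × 10²⁵))^(1/3)
    = 1.13 × 10⁷ m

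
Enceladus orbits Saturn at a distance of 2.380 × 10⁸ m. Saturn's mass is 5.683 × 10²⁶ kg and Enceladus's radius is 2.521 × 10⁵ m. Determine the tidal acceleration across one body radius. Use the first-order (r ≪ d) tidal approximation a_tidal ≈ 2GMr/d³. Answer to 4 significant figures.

1.419 × 10⁻³ m/s²

Differencing GM/(d−r)² and GM/d² to first order in r/d gives 2GMr/d³.
Δa = 2GMr/d³
   = 2 × (6.674 × 10⁻¹¹) × (5.683 × 10²⁶) × (2.521 × 10⁵) / (2.380 × 10⁸)³
   = 1.419 × 10⁻³ m/s²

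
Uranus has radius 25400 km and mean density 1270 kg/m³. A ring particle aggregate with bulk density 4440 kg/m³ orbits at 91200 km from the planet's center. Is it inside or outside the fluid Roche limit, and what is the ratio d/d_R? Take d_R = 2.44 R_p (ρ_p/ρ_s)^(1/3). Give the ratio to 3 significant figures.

outside; d/d_R ≈ 2.23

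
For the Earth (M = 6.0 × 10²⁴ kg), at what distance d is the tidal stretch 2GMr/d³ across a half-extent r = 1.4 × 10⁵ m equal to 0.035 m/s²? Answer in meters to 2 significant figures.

2GMr/d³ = a_tidal  ⇒  d = (2GMr / a_tidal)^(1/3)
d = (2 × 6.674×10⁻¹¹ × (6.0 × 10²⁴) × (1.4 × 10⁵) / (0.035))^(1/3)
  = 1.5 × 10⁷ m

1.5 × 10⁷ m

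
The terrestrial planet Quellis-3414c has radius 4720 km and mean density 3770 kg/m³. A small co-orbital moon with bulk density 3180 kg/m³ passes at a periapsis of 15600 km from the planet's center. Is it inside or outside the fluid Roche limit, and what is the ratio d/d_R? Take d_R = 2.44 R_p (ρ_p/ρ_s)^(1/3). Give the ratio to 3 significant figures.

outside; d/d_R ≈ 1.28

d_R = 2.44 × (4720 km) × (3770/3180)^(1/3) = 12190 km
d/d_R = (15600) / (12190) = 1.28
Since d/d_R > 1, the body is outside the Roche limit.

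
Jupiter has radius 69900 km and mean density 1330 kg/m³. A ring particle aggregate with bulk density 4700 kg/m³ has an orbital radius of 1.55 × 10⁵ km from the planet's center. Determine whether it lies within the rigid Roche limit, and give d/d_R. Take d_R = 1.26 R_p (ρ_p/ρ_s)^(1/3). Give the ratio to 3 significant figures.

outside; d/d_R ≈ 2.68

d_R = 1.26 × (69900 km) × (1330/4700)^(1/3) = 57820 km
d/d_R = (1.55 × 10⁵) / (57820) = 2.68
Since d/d_R > 1, the body is outside the Roche limit.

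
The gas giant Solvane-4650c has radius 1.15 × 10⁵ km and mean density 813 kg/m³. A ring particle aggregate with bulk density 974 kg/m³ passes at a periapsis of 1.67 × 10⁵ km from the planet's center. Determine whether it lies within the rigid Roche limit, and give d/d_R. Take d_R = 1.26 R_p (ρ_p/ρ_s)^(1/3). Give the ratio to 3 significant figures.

d_R = 1.26 × (1.15 × 10⁵ km) × (813/974)^(1/3) = 1.364 × 10⁵ km
d/d_R = (1.67 × 10⁵) / (1.364 × 10⁵) = 1.22
Since d/d_R > 1, the body is outside the Roche limit.

outside; d/d_R ≈ 1.22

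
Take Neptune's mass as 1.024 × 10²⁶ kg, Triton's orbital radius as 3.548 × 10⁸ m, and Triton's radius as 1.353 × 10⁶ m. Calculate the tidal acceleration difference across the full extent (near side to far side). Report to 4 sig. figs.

Near-to-far spans 2r, so the tidal difference is twice the near-to-center value: 4GMr/d³.
Δg = 4GMr/d³
   = 4 × (6.674 × 10⁻¹¹) × (1.024 × 10²⁶) × (1.353 × 10⁶) / (3.548 × 10⁸)³
   = 8.281 × 10⁻⁴ m/s²

8.281 × 10⁻⁴ m/s²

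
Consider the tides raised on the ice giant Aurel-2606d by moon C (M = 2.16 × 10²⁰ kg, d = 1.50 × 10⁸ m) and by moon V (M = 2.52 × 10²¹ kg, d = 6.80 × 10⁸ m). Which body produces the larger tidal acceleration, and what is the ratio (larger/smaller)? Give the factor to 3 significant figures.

Moon C, by a factor of ≈ 7.99

Tidal stretch scales as M/d³; compute that for each body.
Moon C: (2.16 × 10²⁰) / (1.50 × 10⁸)³ = 6.400 × 10⁻⁵
Moon V: (2.52 × 10²¹) / (6.80 × 10⁸)³ = 8.014 × 10⁻⁶
Ratio (larger/smaller) = 7.99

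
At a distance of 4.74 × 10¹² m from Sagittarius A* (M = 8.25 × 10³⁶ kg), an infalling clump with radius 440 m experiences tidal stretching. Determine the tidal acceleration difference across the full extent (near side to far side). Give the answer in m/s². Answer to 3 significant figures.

a_tidal = 4GMr/d³
        = 4 × (6.674 × 10⁻¹¹) × (8.25 × 10³⁶) × (440) / (4.74 × 10¹²)³
        = 9.10 × 10⁻⁹ m/s²

9.10 × 10⁻⁹ m/s²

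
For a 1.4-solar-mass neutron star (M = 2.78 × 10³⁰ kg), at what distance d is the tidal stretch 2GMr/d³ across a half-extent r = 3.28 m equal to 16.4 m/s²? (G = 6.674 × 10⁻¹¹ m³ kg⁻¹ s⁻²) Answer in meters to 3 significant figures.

2GMr/d³ = a_tidal  ⇒  d = (2GMr / a_tidal)^(1/3)
d = (2 × 6.674×10⁻¹¹ × (2.78 × 10³⁰) × (3.28) / (16.4))^(1/3)
  = 4.20 × 10⁶ m

4.20 × 10⁶ m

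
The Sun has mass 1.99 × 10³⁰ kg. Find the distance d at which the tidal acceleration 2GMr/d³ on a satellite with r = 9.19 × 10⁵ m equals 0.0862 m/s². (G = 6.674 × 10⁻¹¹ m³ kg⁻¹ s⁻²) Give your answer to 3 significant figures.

2GMr/d³ = a_tidal  ⇒  d = (2GMr / a_tidal)^(1/3)
d = (2 × 6.674×10⁻¹¹ × (1.99 × 10³⁰) × (9.19 × 10⁵) / (0.0862))^(1/3)
  = 1.41 × 10⁹ m

1.41 × 10⁹ m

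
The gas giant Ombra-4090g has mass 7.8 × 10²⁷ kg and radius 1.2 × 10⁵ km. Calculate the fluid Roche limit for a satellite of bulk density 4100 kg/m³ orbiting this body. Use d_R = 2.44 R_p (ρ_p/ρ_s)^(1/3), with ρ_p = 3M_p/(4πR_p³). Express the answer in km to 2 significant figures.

1.9 × 10⁵ km

ρ_p = 3M_p/(4πR_p³) = 3 × (7.8 × 10²⁷) / (4π × (1.2 × 10⁸ m)³) = 1100 kg/m³
d_R = 2.44 × 1.2 × 10⁵ km × (1100/4100)^(1/3)
    = 1.9 × 10⁵ km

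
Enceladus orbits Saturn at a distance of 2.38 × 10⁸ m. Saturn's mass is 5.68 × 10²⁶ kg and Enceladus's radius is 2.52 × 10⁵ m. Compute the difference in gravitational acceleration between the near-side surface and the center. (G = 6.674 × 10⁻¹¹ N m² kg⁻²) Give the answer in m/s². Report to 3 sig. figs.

1.42 × 10⁻³ m/s²

Differencing GM/(d−r)² and GM/d² to first order in r/d gives 2GMr/d³.
a_tidal = 2GMr/d³
        = 2 × (6.674 × 10⁻¹¹) × (5.68 × 10²⁶) × (2.52 × 10⁵) / (2.38 × 10⁸)³
        = 1.42 × 10⁻³ m/s²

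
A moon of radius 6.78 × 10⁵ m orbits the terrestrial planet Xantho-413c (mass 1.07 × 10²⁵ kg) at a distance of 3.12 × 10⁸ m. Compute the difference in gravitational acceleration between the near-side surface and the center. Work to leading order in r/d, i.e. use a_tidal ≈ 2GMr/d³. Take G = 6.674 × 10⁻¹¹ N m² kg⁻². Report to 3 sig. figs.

3.19 × 10⁻⁵ m/s²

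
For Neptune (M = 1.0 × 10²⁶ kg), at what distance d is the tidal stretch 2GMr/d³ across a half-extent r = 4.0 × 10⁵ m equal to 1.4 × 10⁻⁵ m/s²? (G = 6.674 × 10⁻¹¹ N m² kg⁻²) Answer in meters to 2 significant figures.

2GMr/d³ = a_tidal  ⇒  d = (2GMr / a_tidal)^(1/3)
d = (2 × 6.674×10⁻¹¹ × (1.0 × 10²⁶) × (4.0 × 10⁵) / (1.4 × 10⁻⁵))^(1/3)
  = 7.3 × 10⁸ m

7.3 × 10⁸ m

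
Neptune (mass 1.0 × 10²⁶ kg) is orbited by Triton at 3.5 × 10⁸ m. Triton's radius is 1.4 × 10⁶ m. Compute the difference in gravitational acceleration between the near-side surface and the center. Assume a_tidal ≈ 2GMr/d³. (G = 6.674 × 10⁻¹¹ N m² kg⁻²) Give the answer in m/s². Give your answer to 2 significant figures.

Δg = 2GMr/d³
   = 2 × (6.674 × 10⁻¹¹) × (1.0 × 10²⁶) × (1.4 × 10⁶) / (3.5 × 10⁸)³
   = 4.4 × 10⁻⁴ m/s²

4.4 × 10⁻⁴ m/s²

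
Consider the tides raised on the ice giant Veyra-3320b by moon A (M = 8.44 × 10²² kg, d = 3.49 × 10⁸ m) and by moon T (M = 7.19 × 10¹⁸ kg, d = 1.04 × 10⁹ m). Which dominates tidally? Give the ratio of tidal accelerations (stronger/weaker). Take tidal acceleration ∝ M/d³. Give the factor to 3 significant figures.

Moon A, by a factor of ≈ 3.11 × 10⁵

Tidal acceleration ∝ M/d³, so compare M/d³ for each.
Moon A: (8.44 × 10²²) / (3.49 × 10⁸)³ = 1.985 × 10⁻³
Moon T: (7.19 × 10¹⁸) / (1.04 × 10⁹)³ = 6.392 × 10⁻⁹
Ratio (larger/smaller) = 3.11 × 10⁵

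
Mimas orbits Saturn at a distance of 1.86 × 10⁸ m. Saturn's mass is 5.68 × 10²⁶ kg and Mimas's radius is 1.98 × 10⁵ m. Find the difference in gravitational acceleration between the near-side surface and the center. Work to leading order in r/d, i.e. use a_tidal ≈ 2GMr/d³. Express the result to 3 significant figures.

2.33 × 10⁻³ m/s²

Differencing GM/(d−r)² and GM/d² to first order in r/d gives 2GMr/d³.
Δg = 2GMr/d³
   = 2 × (6.674 × 10⁻¹¹) × (5.68 × 10²⁶) × (1.98 × 10⁵) / (1.86 × 10⁸)³
   = 2.33 × 10⁻³ m/s²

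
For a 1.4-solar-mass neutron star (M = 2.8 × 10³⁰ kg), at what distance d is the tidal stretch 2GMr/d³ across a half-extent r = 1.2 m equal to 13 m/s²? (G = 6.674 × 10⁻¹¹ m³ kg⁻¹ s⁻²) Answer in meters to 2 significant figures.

2GMr/d³ = a_tidal  ⇒  d = (2GMr / a_tidal)^(1/3)
d = (2 × 6.674×10⁻¹¹ × (2.8 × 10³⁰) × (1.2) / (13))^(1/3)
  = 3.3 × 10⁶ m

3.3 × 10⁶ m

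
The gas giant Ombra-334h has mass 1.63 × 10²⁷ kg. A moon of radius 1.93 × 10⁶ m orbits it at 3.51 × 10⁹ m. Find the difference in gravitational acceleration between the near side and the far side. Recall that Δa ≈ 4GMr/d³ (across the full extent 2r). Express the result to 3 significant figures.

1.94 × 10⁻⁵ m/s²

Δg = 4GMr/d³
   = 4 × (6.674 × 10⁻¹¹) × (1.63 × 10²⁷) × (1.93 × 10⁶) / (3.51 × 10⁹)³
   = 1.94 × 10⁻⁵ m/s²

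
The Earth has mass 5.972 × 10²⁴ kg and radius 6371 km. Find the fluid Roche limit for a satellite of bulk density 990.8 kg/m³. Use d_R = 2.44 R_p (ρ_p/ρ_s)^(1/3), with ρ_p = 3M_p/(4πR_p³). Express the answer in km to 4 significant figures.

27550 km

ρ_p = 3M_p/(4πR_p³) = 3 × (5.972 × 10²⁴) / (4π × (6.371 × 10⁶ m)³) = 5513 kg/m³
d_R = 2.44 × 6371 km × (5513/990.8)^(1/3)
    = 27550 km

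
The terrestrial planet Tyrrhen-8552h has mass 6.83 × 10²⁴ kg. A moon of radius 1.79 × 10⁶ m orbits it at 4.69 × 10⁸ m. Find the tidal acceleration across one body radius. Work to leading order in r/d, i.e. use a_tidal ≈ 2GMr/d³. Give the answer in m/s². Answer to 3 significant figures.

Δa = 2GMr/d³
   = 2 × (6.674 × 10⁻¹¹) × (6.83 × 10²⁴) × (1.79 × 10⁶) / (4.69 × 10⁸)³
   = 1.58 × 10⁻⁵ m/s²

1.58 × 10⁻⁵ m/s²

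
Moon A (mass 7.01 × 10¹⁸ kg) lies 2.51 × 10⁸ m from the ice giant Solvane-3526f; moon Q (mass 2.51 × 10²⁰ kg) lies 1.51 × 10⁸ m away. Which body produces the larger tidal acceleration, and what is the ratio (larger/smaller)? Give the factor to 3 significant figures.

Moon Q, by a factor of ≈ 164

Tidal stretch scales as M/d³; compute that for each body.
Moon A: (7.01 × 10¹⁸) / (2.51 × 10⁸)³ = 4.433 × 10⁻⁷
Moon Q: (2.51 × 10²⁰) / (1.51 × 10⁸)³ = 7.290 × 10⁻⁵
Ratio (larger/smaller) = 164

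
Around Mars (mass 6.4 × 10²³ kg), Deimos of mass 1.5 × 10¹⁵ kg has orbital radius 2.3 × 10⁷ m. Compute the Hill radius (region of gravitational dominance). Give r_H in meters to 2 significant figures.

r_H ≈ a (m/3M)^(1/3)
    = (2.3 × 10⁷) × (1.5 × 10¹⁵ / (3 × 6.4 × 10²³))^(1/3)
    = 2.1 × 10⁴ m

2.1 × 10⁴ m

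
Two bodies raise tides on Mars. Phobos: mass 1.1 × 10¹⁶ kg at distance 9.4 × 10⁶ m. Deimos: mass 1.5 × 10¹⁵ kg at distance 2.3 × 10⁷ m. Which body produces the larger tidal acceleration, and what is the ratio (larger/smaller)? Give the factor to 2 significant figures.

Phobos, by a factor of ≈ 110

Compare M/d³ for the two perturbers:
Phobos: (1.1 × 10¹⁶) / (9.4 × 10⁶)³ = 1.324 × 10⁻⁵
Deimos: (1.5 × 10¹⁵) / (2.3 × 10⁷)³ = 1.233 × 10⁻⁷
Ratio (larger/smaller) = 110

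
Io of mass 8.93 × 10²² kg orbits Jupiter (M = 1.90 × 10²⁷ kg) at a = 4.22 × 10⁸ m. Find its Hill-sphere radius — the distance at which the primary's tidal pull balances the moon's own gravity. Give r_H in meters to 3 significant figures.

r_H ≈ a (m/3M)^(1/3)
    = (4.22 × 10⁸) × (8.93 × 10²² / (3 × 1.90 × 10²⁷))^(1/3)
    = 1.06 × 10⁷ m

1.06 × 10⁷ m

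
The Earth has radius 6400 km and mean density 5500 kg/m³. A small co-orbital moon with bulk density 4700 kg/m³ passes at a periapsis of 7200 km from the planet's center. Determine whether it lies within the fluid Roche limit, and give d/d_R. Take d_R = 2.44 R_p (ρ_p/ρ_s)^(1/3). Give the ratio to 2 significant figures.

inside; d/d_R ≈ 0.44

d_R = 2.44 × (6400 km) × (5500/4700)^(1/3) = 16460 km
d/d_R = (7200) / (16460) = 0.44
Since d/d_R < 1, the body is inside the Roche limit.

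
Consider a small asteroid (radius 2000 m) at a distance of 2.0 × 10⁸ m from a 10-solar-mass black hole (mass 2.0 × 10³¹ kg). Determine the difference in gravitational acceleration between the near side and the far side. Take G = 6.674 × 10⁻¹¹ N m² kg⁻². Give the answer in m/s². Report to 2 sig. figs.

Δa = 4GMr/d³
   = 4 × (6.674 × 10⁻¹¹) × (2.0 × 10³¹) × (2000) / (2.0 × 10⁸)³
   = 1.3 m/s²

1.3 m/s²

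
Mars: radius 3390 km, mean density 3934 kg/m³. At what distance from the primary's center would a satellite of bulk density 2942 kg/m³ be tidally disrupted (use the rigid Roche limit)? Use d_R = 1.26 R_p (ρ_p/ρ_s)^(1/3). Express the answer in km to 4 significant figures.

4706 km

d_R = 1.26 × 3390 km × (3934/2942)^(1/3)
    = 4706 km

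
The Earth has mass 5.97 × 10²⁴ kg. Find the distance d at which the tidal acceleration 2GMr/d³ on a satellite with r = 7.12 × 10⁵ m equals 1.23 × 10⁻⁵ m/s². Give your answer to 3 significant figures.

3.59 × 10⁸ m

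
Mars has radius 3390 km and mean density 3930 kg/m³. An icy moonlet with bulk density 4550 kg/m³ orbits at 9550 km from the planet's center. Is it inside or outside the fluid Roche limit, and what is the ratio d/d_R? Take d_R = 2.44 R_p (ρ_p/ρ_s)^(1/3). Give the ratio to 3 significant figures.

outside; d/d_R ≈ 1.21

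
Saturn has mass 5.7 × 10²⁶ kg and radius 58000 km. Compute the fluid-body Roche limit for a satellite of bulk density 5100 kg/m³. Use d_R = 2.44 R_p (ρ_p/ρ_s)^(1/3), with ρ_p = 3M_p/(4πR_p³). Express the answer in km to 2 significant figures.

73000 km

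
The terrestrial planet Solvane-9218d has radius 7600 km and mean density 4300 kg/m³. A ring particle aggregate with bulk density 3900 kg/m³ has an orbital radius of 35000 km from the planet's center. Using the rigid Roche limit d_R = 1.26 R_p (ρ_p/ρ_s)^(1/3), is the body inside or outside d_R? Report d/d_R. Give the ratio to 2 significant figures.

outside; d/d_R ≈ 3.5

d_R = 1.26 × (7600 km) × (4300/3900)^(1/3) = 9893 km
d/d_R = (35000) / (9893) = 3.5
Since d/d_R > 1, the body is outside the Roche limit.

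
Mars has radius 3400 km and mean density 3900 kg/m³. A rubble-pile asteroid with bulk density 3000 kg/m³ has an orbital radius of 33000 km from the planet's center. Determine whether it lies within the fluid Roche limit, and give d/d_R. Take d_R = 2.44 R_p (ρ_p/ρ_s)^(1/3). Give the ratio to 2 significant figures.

outside; d/d_R ≈ 3.6

d_R = 2.44 × (3400 km) × (3900/3000)^(1/3) = 9054 km
d/d_R = (33000) / (9054) = 3.6
Since d/d_R > 1, the body is outside the Roche limit.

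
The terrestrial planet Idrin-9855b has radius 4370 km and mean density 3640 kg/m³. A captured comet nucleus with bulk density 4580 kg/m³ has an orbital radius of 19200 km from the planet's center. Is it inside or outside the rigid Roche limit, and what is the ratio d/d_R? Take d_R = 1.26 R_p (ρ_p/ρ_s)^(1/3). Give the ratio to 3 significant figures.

outside; d/d_R ≈ 3.76

d_R = 1.26 × (4370 km) × (3640/4580)^(1/3) = 5100 km
d/d_R = (19200) / (5100) = 3.76
Since d/d_R > 1, the body is outside the Roche limit.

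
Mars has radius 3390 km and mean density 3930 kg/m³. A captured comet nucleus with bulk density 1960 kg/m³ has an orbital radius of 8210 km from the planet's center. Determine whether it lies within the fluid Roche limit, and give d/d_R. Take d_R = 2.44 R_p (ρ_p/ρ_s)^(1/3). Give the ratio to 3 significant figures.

d_R = 2.44 × (3390 km) × (3930/1960)^(1/3) = 10430 km
d/d_R = (8210) / (10430) = 0.787
Since d/d_R < 1, the body is inside the Roche limit.

inside; d/d_R ≈ 0.787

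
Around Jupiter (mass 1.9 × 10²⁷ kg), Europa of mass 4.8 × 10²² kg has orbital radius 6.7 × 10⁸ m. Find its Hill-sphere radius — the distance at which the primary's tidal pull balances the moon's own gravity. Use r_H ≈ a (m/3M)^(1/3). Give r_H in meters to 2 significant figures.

1.4 × 10⁷ m

r_H ≈ a (m/3M)^(1/3)
    = (6.7 × 10⁸) × (4.8 × 10²² / (3 × 1.9 × 10²⁷))^(1/3)
    = 1.4 × 10⁷ m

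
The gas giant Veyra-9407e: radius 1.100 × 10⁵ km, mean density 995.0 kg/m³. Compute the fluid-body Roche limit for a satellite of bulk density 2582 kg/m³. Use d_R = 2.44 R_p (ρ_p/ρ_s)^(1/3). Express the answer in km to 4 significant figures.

1.953 × 10⁵ km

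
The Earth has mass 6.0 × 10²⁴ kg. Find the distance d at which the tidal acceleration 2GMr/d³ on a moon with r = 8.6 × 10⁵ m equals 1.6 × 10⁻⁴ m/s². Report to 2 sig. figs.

1.6 × 10⁸ m

2GMr/d³ = a_tidal  ⇒  d = (2GMr / a_tidal)^(1/3)
d = (2 × 6.674×10⁻¹¹ × (6.0 × 10²⁴) × (8.6 × 10⁵) / (1.6 × 10⁻⁴))^(1/3)
  = 1.6 × 10⁸ m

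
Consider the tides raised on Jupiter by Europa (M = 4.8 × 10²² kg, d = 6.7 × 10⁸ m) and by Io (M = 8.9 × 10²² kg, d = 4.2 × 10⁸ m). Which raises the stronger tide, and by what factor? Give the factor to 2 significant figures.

Io, by a factor of ≈ 7.5

Tidal acceleration ∝ M/d³, so compare M/d³ for each.
Europa: (4.8 × 10²²) / (6.7 × 10⁸)³ = 1.596 × 10⁻⁴
Io: (8.9 × 10²²) / (4.2 × 10⁸)³ = 1.201 × 10⁻³
Ratio (larger/smaller) = 7.5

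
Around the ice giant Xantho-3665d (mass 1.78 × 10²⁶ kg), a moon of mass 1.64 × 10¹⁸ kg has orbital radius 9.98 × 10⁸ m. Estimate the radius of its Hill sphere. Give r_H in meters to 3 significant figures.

r_H ≈ a (m/3M)^(1/3)
    = (9.98 × 10⁸) × (1.64 × 10¹⁸ / (3 × 1.78 × 10²⁶))^(1/3)
    = 1.45 × 10⁶ m

1.45 × 10⁶ m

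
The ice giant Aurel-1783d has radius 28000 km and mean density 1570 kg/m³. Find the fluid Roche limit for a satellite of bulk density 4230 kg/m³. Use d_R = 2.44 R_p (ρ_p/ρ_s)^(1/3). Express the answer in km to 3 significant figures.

49100 km

d_R = 2.44 × 28000 km × (1570/4230)^(1/3)
    = 49100 km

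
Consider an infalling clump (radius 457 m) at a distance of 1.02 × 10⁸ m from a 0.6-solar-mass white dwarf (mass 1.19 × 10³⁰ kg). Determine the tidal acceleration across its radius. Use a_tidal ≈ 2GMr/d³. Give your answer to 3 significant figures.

6.84 × 10⁻² m/s²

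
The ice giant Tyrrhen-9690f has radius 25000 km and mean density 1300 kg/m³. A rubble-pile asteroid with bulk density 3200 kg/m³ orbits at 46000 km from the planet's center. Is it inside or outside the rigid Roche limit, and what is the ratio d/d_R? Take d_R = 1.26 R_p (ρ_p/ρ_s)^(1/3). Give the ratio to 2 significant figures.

d_R = 1.26 × (25000 km) × (1300/3200)^(1/3) = 23330 km
d/d_R = (46000) / (23330) = 2.0
Since d/d_R > 1, the body is outside the Roche limit.

outside; d/d_R ≈ 2.0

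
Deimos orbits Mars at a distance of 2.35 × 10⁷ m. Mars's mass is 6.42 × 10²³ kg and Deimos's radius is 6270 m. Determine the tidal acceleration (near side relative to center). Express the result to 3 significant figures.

4.14 × 10⁻⁵ m/s²

Differencing GM/(d−r)² and GM/d² to first order in r/d gives 2GMr/d³.
Δg = 2GMr/d³
   = 2 × (6.674 × 10⁻¹¹) × (6.42 × 10²³) × (6270) / (2.35 × 10⁷)³
   = 4.14 × 10⁻⁵ m/s²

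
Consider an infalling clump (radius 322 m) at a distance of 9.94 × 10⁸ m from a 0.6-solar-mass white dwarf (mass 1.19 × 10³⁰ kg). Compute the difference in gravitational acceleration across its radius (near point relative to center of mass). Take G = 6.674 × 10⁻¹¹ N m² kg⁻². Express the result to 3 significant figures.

5.21 × 10⁻⁵ m/s²

Differencing GM/(d−r)² and GM/d² to first order in r/d gives 2GMr/d³.
a_tidal = 2GMr/d³
        = 2 × (6.674 × 10⁻¹¹) × (1.19 × 10³⁰) × (322) / (9.94 × 10⁸)³
        = 5.21 × 10⁻⁵ m/s²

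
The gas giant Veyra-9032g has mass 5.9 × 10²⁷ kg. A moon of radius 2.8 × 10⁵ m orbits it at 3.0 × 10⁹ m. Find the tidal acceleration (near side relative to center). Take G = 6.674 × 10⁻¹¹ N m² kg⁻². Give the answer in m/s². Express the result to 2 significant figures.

8.2 × 10⁻⁶ m/s²

The tidal stretch is the gradient of GM/d² times the body's extent r, hence the 1/d³ dependence.
Δa = 2GMr/d³
   = 2 × (6.674 × 10⁻¹¹) × (5.9 × 10²⁷) × (2.8 × 10⁵) / (3.0 × 10⁹)³
   = 8.2 × 10⁻⁶ m/s²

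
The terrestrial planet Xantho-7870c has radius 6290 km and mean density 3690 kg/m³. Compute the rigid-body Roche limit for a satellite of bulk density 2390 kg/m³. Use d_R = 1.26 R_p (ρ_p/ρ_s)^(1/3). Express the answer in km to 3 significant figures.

9160 km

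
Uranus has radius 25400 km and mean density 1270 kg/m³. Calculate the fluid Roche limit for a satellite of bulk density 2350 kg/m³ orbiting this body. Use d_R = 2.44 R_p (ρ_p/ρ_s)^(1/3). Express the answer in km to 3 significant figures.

50500 km

d_R = 2.44 × 25400 km × (1270/2350)^(1/3)
    = 50500 km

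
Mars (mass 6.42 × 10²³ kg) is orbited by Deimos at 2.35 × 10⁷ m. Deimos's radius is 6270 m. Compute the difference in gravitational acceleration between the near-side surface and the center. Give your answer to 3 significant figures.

4.14 × 10⁻⁵ m/s²

Δg = 2GMr/d³
   = 2 × (6.674 × 10⁻¹¹) × (6.42 × 10²³) × (6270) / (2.35 × 10⁷)³
   = 4.14 × 10⁻⁵ m/s²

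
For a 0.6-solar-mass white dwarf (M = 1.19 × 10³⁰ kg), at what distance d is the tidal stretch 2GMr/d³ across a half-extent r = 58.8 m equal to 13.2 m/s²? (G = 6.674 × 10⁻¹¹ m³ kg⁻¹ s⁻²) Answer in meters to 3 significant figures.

8.91 × 10⁶ m

2GMr/d³ = a_tidal  ⇒  d = (2GMr / a_tidal)^(1/3)
d = (2 × 6.674×10⁻¹¹ × (1.19 × 10³⁰) × (58.8) / (13.2))^(1/3)
  = 8.91 × 10⁶ m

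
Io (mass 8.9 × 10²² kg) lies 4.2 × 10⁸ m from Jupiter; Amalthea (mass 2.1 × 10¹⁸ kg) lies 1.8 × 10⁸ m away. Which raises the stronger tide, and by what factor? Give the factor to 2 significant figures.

Tidal acceleration ∝ M/d³, so compare M/d³ for each.
Io: (8.9 × 10²²) / (4.2 × 10⁸)³ = 1.201 × 10⁻³
Amalthea: (2.1 × 10¹⁸) / (1.8 × 10⁸)³ = 3.601 × 10⁻⁷
Ratio (larger/smaller) = 3300

Io, by a factor of ≈ 3300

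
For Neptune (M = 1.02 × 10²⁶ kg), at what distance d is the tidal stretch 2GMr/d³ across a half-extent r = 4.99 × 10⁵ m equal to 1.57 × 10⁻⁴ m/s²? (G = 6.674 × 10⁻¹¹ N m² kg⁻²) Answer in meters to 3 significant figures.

2GMr/d³ = a_tidal  ⇒  d = (2GMr / a_tidal)^(1/3)
d = (2 × 6.674×10⁻¹¹ × (1.02 × 10²⁶) × (4.99 × 10⁵) / (1.57 × 10⁻⁴))^(1/3)
  = 3.51 × 10⁸ m

3.51 × 10⁸ m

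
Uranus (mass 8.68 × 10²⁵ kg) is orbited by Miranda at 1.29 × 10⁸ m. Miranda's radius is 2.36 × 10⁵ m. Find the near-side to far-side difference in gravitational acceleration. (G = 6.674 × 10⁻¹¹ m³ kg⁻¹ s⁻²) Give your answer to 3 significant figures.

Δg = 4GMr/d³
   = 4 × (6.674 × 10⁻¹¹) × (8.68 × 10²⁵) × (2.36 × 10⁵) / (1.29 × 10⁸)³
   = 2.55 × 10⁻³ m/s²

2.55 × 10⁻³ m/s²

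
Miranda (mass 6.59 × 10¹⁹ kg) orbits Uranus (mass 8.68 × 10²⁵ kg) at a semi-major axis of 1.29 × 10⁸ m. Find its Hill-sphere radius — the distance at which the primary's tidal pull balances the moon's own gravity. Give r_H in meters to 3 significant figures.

8.16 × 10⁵ m

r_H ≈ a (m/3M)^(1/3)
    = (1.29 × 10⁸) × (6.59 × 10¹⁹ / (3 × 8.68 × 10²⁵))^(1/3)
    = 8.16 × 10⁵ m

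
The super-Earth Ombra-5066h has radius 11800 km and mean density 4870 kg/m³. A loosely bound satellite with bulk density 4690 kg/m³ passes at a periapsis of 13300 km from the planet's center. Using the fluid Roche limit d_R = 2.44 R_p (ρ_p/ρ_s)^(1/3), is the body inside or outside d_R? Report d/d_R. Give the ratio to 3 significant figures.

d_R = 2.44 × (11800 km) × (4870/4690)^(1/3) = 29160 km
d/d_R = (13300) / (29160) = 0.456
Since d/d_R < 1, the body is inside the Roche limit.

inside; d/d_R ≈ 0.456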